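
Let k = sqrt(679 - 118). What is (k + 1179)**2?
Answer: (1179 + sqrt(561))**2 ≈ 1.4465e+6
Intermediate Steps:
k = sqrt(561) ≈ 23.685
(k + 1179)**2 = (sqrt(561) + 1179)**2 = (1179 + sqrt(561))**2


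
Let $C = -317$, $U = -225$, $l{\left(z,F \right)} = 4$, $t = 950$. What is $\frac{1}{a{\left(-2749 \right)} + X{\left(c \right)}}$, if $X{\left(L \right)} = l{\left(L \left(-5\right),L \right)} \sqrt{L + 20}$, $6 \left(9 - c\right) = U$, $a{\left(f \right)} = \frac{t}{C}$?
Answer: $\frac{7925}{2789942} + \frac{100489 \sqrt{266}}{53008898} \approx 0.033759$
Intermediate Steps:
$a{\left(f \right)} = - \frac{950}{317}$ ($a{\left(f \right)} = \frac{950}{-317} = 950 \left(- \frac{1}{317}\right) = - \frac{950}{317}$)
$c = \frac{93}{2}$ ($c = 9 - - \frac{75}{2} = 9 + \frac{75}{2} = \frac{93}{2} \approx 46.5$)
$X{\left(L \right)} = 4 \sqrt{20 + L}$ ($X{\left(L \right)} = 4 \sqrt{L + 20} = 4 \sqrt{20 + L}$)
$\frac{1}{a{\left(-2749 \right)} + X{\left(c \right)}} = \frac{1}{- \frac{950}{317} + 4 \sqrt{20 + \frac{93}{2}}} = \frac{1}{- \frac{950}{317} + 4 \sqrt{\frac{133}{2}}} = \frac{1}{- \frac{950}{317} + 4 \frac{\sqrt{266}}{2}} = \frac{1}{- \frac{950}{317} + 2 \sqrt{266}}$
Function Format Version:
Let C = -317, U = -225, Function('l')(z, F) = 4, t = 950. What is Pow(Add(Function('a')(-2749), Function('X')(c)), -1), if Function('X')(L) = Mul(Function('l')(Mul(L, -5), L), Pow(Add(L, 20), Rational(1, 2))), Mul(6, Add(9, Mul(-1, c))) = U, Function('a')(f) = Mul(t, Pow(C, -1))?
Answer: Add(Rational(7925, 2789942), Mul(Rational(100489, 53008898), Pow(266, Rational(1, 2)))) ≈ 0.033759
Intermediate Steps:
Function('a')(f) = Rational(-950, 317) (Function('a')(f) = Mul(950, Pow(-317, -1)) = Mul(950, Rational(-1, 317)) = Rational(-950, 317))
c = Rational(93, 2) (c = Add(9, Mul(Rational(-1, 6), -225)) = Add(9, Rational(75, 2)) = Rational(93, 2) ≈ 46.500)
Function('X')(L) = Mul(4, Pow(Add(20, L), Rational(1, 2))) (Function('X')(L) = Mul(4, Pow(Add(L, 20), Rational(1, 2))) = Mul(4, Pow(Add(20, L), Rational(1, 2))))
Pow(Add(Function('a')(-2749), Function('X')(c)), -1) = Pow(Add(Rational(-950, 317), Mul(4, Pow(Add(20, Rational(93, 2)), Rational(1, 2)))), -1) = Pow(Add(Rational(-950, 317), Mul(4, Pow(Rational(133, 2), Rational(1, 2)))), -1) = Pow(Add(Rational(-950, 317), Mul(4, Mul(Rational(1, 2), Pow(266, Rational(1, 2))))), -1) = Pow(Add(Rational(-950, 317), Mul(2, Pow(266, Rational(1, 2)))), -1)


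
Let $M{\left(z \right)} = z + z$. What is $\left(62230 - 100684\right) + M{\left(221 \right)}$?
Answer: $-38012$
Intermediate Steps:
$M{\left(z \right)} = 2 z$
$\left(62230 - 100684\right) + M{\left(221 \right)} = \left(62230 - 100684\right) + 2 \cdot 221 = -38454 + 442 = -38012$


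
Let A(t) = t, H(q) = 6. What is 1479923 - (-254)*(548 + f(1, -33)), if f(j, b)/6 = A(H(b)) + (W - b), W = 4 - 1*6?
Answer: 1675503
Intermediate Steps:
W = -2 (W = 4 - 6 = -2)
f(j, b) = 24 - 6*b (f(j, b) = 6*(6 + (-2 - b)) = 6*(4 - b) = 24 - 6*b)
1479923 - (-254)*(548 + f(1, -33)) = 1479923 - (-254)*(548 + (24 - 6*(-33))) = 1479923 - (-254)*(548 + (24 + 198)) = 1479923 - (-254)*(548 + 222) = 1479923 - (-254)*770 = 1479923 - 1*(-195580) = 1479923 + 195580 = 1675503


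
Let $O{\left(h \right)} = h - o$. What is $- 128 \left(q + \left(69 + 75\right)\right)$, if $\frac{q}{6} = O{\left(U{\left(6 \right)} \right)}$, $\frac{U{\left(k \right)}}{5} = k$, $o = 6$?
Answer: $-36864$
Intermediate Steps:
$U{\left(k \right)} = 5 k$
$O{\left(h \right)} = -6 + h$ ($O{\left(h \right)} = h - 6 = -6 + h$)
$q = 144$ ($q = 6 \left(-6 + 5 \cdot 6\right) = 6 \left(-6 + 30\right) = 6 \cdot 24 = 144$)
$- 128 \left(q + \left(69 + 75\right)\right) = - 128 \left(144 + \left(69 + 75\right)\right) = - 128 \left(144 + 144\right) = \left(-128\right) 288 = -36864$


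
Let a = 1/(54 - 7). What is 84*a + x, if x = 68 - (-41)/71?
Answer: 234807/3337 ≈ 70.365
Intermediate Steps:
x = 4869/71 (x = 68 - (-41)/71 = 68 - 1*(-41/71) = 68 + 41/71 = 4869/71 ≈ 68.578)
a = 1/47 ≈ 0.021277
84*a + x = 84*(1/47) + 4869/71 = 84/47 + 4869/71 = 234807/3337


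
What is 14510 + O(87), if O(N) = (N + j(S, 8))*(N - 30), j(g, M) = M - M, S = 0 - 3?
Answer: 19469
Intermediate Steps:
S = -3
j(g, M) = 0
O(N) = N*(-30 + N) (O(N) = (N + 0)*(N - 30) = N*(-30 + N))
14510 + O(87) = 14510 + 87*(-30 + 87) = 14510 + 87*57 = 14510 + 4959 = 19469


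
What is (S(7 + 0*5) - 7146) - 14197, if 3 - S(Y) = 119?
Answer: -21459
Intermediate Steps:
S(Y) = -116 (S(Y) = 3 - 1*119 = 3 - 119 = -116)
(S(7 + 0*5) - 7146) - 14197 = (-116 - 7146) - 14197 = -7262 - 14197 = -21459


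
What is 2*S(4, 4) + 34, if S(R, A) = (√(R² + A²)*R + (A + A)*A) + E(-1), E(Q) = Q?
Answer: 96 + 32*√2 ≈ 141.25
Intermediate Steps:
S(R, A) = -1 + 2*A² + R*√(A² + R²) (S(R, A) = (√(R² + A²)*R + (A + A)*A) - 1 = (√(A² + R²)*R + (2*A)*A) - 1 = (R*√(A² + R²) + 2*A²) - 1 = (2*A² + R*√(A² + R²)) - 1 = -1 + 2*A² + R*√(A² + R²))
2*S(4, 4) + 34 = 2*(-1 + 2*4² + 4*√(4² + 4²)) + 34 = 2*(-1 + 2*16 + 4*√(16 + 16)) + 34 = 2*(-1 + 32 + 4*√32) + 34 = 2*(-1 + 32 + 4*(4*√2)) + 34 = 2*(-1 + 32 + 16*√2) + 34 = 2*(31 + 16*√2) + 34 = (62 + 32*√2) + 34 = 96 + 32*√2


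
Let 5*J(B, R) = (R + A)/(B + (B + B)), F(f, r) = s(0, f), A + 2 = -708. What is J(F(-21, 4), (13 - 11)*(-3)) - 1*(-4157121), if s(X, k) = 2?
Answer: 62356457/15 ≈ 4.1571e+6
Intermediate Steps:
A = -710 (A = -2 - 708 = -710)
F(f, r) = 2
J(B, R) = (-710 + R)/(15*B) (J(B, R) = ((R - 710)/(B + (B + B)))/5 = ((-710 + R)/(B + 2*B))/5 = ((-710 + R)/((3*B)))/5 = ((-710 + R)*(1/(3*B)))/5 = ((-710 + R)/(3*B))/5 = (-710 + R)/(15*B))
J(F(-21, 4), (13 - 11)*(-3)) - 1*(-4157121) = (1/15)*(-710 + (13 - 11)*(-3))/2 - 1*(-4157121) = (1/15)*(½)*(-710 + 2*(-3)) + 4157121 = (1/15)*(½)*(-710 - 6) + 4157121 = (1/15)*(½)*(-716) + 4157121 = -358/15 + 4157121 = 62356457/15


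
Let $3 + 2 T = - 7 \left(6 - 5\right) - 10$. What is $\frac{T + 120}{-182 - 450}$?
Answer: $- \frac{55}{316} \approx -0.17405$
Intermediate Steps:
$T = -10$ ($T = - \frac{3}{2} + \frac{- 7 \left(6 - 5\right) - 10}{2} = - \frac{3}{2} + \frac{\left(-7\right) 1 - 10}{2} = - \frac{3}{2} + \frac{-7 - 10}{2} = - \frac{3}{2} + \frac{1}{2} \left(-17\right) = - \frac{3}{2} - \frac{17}{2} = -10$)
$\frac{T + 120}{-182 - 450} = \frac{-10 + 120}{-182 - 450} = \frac{110}{-182 - 450} = \frac{110}{-632} = 110 \left(- \frac{1}{632}\right) = - \frac{55}{316}$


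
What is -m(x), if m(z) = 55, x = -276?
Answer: -55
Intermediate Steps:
-m(x) = -1*55 = -55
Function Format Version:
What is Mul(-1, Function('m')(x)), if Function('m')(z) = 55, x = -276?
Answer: -55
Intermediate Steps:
Mul(-1, Function('m')(x)) = Mul(-1, 55) = -55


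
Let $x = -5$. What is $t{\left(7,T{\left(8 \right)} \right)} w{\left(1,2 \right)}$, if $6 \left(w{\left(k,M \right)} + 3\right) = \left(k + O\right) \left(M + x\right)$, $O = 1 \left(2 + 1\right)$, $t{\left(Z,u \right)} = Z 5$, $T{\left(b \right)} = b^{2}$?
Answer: $-175$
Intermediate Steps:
$t{\left(Z,u \right)} = 5 Z$
$O = 3$ ($O = 1 \cdot 3 = 3$)
$w{\left(k,M \right)} = -3 + \frac{\left(-5 + M\right) \left(3 + k\right)}{6}$ ($w{\left(k,M \right)} = -3 + \frac{\left(k + 3\right) \left(M - 5\right)}{6} = -3 + \frac{\left(3 + k\right) \left(-5 + M\right)}{6} = -3 + \frac{\left(-5 + M\right) \left(3 + k\right)}{6}$)
$t{\left(7,T{\left(8 \right)} \right)} w{\left(1,2 \right)} = 5 \cdot 7 \left(- \frac{11}{2} + \frac{1}{2} \cdot 2 - \frac{5}{6} + \frac{1}{6} \cdot 2 \cdot 1\right) = 35 \left(- \frac{11}{2} + 1 - \frac{5}{6} + \frac{1}{3}\right) = 35 \left(-5\right) = -175$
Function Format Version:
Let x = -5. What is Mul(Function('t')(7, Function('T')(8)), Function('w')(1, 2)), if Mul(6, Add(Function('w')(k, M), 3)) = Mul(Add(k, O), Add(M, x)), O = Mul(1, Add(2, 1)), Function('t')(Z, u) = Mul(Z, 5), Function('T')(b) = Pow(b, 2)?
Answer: -175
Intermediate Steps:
Function('t')(Z, u) = Mul(5, Z)
O = 3 (O = Mul(1, 3) = 3)
Function('w')(k, M) = Add(-3, Mul(Rational(1, 6), Add(-5, M), Add(3, k))) (Function('w')(k, M) = Add(-3, Mul(Rational(1, 6), Mul(Add(k, 3), Add(M, -5)))) = Add(-3, Mul(Rational(1, 6), Mul(Add(3, k), Add(-5, M)))) = Add(-3, Mul(Rational(1, 6), Mul(Add(-5, M), Add(3, k)))) = Add(-3, Mul(Rational(1, 6), Add(-5, M), Add(3, k))))
Mul(Function('t')(7, Function('T')(8)), Function('w')(1, 2)) = Mul(Mul(5, 7), Add(Rational(-11, 2), Mul(Rational(1, 2), 2), Mul(Rational(-5, 6), 1), Mul(Rational(1, 6), 2, 1))) = Mul(35, Add(Rational(-11, 2), 1, Rational(-5, 6), Rational(1, 3))) = Mul(35, -5) = -175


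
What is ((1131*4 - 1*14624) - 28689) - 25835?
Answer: -64624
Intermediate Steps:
((1131*4 - 1*14624) - 28689) - 25835 = ((4524 - 14624) - 28689) - 25835 = (-10100 - 28689) - 25835 = -38789 - 25835 = -64624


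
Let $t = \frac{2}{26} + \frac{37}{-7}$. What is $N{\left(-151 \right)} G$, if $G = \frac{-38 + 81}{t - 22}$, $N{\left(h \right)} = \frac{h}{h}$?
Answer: $- \frac{3913}{2476} \approx -1.5804$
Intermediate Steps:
$t = - \frac{474}{91}$ ($t = 2 \cdot \frac{1}{26} + 37 \left(- \frac{1}{7}\right) = \frac{1}{13} - \frac{37}{7} = - \frac{474}{91} \approx -5.2088$)
$N{\left(h \right)} = 1$
$G = - \frac{3913}{2476}$ ($G = \frac{-38 + 81}{- \frac{474}{91} - 22} = \frac{43}{- \frac{2476}{91}} = 43 \left(- \frac{91}{2476}\right) = - \frac{3913}{2476} \approx -1.5804$)
$N{\left(-151 \right)} G = 1 \left(- \frac{3913}{2476}\right) = - \frac{3913}{2476}$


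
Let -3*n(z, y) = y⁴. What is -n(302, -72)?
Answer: 8957952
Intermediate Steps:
n(z, y) = -y⁴/3
-n(302, -72) = -(-1)*(-72)⁴/3 = -(-1)*26873856/3 = -1*(-8957952) = 8957952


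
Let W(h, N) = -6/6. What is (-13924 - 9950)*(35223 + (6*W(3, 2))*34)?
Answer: -836043606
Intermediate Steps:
W(h, N) = -1 (W(h, N) = -6*⅙ = -1)
(-13924 - 9950)*(35223 + (6*W(3, 2))*34) = (-13924 - 9950)*(35223 + (6*(-1))*34) = -23874*(35223 - 6*34) = -23874*(35223 - 204) = -23874*35019 = -836043606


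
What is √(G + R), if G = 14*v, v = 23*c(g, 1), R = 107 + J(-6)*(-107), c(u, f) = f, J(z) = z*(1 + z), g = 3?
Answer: 3*I*√309 ≈ 52.735*I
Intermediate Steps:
R = -3103 (R = 107 - 6*(1 - 6)*(-107) = 107 - 6*(-5)*(-107) = 107 + 30*(-107) = 107 - 3210 = -3103)
v = 23 (v = 23*1 = 23)
G = 322 (G = 14*23 = 322)
√(G + R) = √(322 - 3103) = √(-2781) = 3*I*√309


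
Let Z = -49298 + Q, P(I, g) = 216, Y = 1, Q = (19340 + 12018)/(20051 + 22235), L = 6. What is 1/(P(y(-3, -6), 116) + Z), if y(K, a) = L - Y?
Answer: -21143/1037725047 ≈ -2.0374e-5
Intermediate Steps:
Q = 15679/21143 (Q = 31358/42286 = 31358*(1/42286) = 15679/21143 ≈ 0.74157)
y(K, a) = 5 (y(K, a) = 6 - 1*1 = 6 - 1 = 5)
Z = -1042291935/21143 (Z = -49298 + 15679/21143 = -1042291935/21143 ≈ -49297.)
1/(P(y(-3, -6), 116) + Z) = 1/(216 - 1042291935/21143) = 1/(-1037725047/21143) = -21143/1037725047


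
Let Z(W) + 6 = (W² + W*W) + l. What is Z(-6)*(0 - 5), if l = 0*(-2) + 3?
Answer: -345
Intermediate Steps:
l = 3 (l = 0 + 3 = 3)
Z(W) = -3 + 2*W² (Z(W) = -6 + ((W² + W*W) + 3) = -6 + ((W² + W²) + 3) = -6 + (2*W² + 3) = -6 + (3 + 2*W²) = -3 + 2*W²)
Z(-6)*(0 - 5) = (-3 + 2*(-6)²)*(0 - 5) = (-3 + 2*36)*(-5) = (-3 + 72)*(-5) = 69*(-5) = -345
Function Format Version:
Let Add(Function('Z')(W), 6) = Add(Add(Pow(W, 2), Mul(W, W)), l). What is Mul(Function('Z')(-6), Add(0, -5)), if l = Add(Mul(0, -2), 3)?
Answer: -345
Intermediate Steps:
l = 3 (l = Add(0, 3) = 3)
Function('Z')(W) = Add(-3, Mul(2, Pow(W, 2))) (Function('Z')(W) = Add(-6, Add(Add(Pow(W, 2), Mul(W, W)), 3)) = Add(-6, Add(Add(Pow(W, 2), Pow(W, 2)), 3)) = Add(-6, Add(Mul(2, Pow(W, 2)), 3)) = Add(-6, Add(3, Mul(2, Pow(W, 2)))) = Add(-3, Mul(2, Pow(W, 2))))
Mul(Function('Z')(-6), Add(0, -5)) = Mul(Add(-3, Mul(2, Pow(-6, 2))), Add(0, -5)) = Mul(Add(-3, Mul(2, 36)), -5) = Mul(Add(-3, 72), -5) = Mul(69, -5) = -345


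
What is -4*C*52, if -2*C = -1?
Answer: -104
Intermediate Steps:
C = ½ (C = -½*(-1) = ½ ≈ 0.50000)
-4*C*52 = -4*½*52 = -2*52 = -104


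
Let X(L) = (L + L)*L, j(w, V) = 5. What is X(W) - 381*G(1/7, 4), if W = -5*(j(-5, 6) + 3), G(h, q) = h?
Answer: 22019/7 ≈ 3145.6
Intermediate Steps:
W = -40 (W = -5*(5 + 3) = -5*8 = -40)
X(L) = 2*L² (X(L) = (2*L)*L = 2*L²)
X(W) - 381*G(1/7, 4) = 2*(-40)² - 381/7 = 2*1600 - 381*⅐ = 3200 - 381/7 = 22019/7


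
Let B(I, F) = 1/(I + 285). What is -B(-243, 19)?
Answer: -1/42 ≈ -0.023810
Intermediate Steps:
B(I, F) = 1/(285 + I)
-B(-243, 19) = -1/(285 - 243) = -1/42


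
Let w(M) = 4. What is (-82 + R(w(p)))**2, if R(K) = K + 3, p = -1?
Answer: 5625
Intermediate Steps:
R(K) = 3 + K
(-82 + R(w(p)))**2 = (-82 + (3 + 4))**2 = (-82 + 7)**2 = (-75)**2 = 5625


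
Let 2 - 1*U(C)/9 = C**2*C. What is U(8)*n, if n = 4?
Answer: -18360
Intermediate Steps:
U(C) = 18 - 9*C**3 (U(C) = 18 - 9*C**2*C = 18 - 9*C**3)
U(8)*n = (18 - 9*8**3)*4 = (18 - 9*512)*4 = (18 - 4608)*4 = -4590*4 = -18360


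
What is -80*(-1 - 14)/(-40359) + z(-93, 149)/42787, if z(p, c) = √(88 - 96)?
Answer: -400/13453 + 2*I*√2/42787 ≈ -0.029733 + 6.6105e-5*I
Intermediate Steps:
z(p, c) = 2*I*√2 (z(p, c) = √(-8) = 2*I*√2)
-80*(-1 - 14)/(-40359) + z(-93, 149)/42787 = -80*(-1 - 14)/(-40359) + (2*I*√2)/42787 = -80*(-15)*(-1/40359) + (2*I*√2)*(1/42787) = 1200*(-1/40359) + 2*I*√2/42787 = -400/13453 + 2*I*√2/42787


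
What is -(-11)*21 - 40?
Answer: 191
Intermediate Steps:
-(-11)*21 - 40 = -11*(-21) - 40 = 231 - 40 = 191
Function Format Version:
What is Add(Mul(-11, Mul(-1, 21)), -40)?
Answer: 191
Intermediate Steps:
Add(Mul(-11, Mul(-1, 21)), -40) = Add(Mul(-11, -21), -40) = Add(231, -40) = 191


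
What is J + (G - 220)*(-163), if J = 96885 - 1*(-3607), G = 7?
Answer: 135211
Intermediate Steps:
J = 100492 (J = 96885 + 3607 = 100492)
J + (G - 220)*(-163) = 100492 + (7 - 220)*(-163) = 100492 - 213*(-163) = 100492 + 34719 = 135211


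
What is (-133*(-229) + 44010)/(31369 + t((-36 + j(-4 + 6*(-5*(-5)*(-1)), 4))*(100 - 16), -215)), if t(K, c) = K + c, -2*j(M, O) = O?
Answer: 74467/27962 ≈ 2.6632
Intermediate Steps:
j(M, O) = -O/2
(-133*(-229) + 44010)/(31369 + t((-36 + j(-4 + 6*(-5*(-5)*(-1)), 4))*(100 - 16), -215)) = (-133*(-229) + 44010)/(31369 + ((-36 - ½*4)*(100 - 16) - 215)) = (30457 + 44010)/(31369 + ((-36 - 2)*84 - 215)) = 74467/(31369 + (-38*84 - 215)) = 74467/(31369 + (-3192 - 215)) = 74467/(31369 - 3407) = 74467/27962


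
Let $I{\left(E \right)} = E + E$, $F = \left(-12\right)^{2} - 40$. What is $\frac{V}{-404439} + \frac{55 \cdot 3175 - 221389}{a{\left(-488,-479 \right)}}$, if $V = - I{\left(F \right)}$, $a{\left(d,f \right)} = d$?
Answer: $\frac{4728321725}{49341558} \approx 95.828$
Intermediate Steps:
$F = 104$ ($F = 144 - 40 = 104$)
$I{\left(E \right)} = 2 E$
$V = -208$ ($V = - 2 \cdot 104 = \left(-1\right) 208 = -208$)
$\frac{V}{-404439} + \frac{55 \cdot 3175 - 221389}{a{\left(-488,-479 \right)}} = - \frac{208}{-404439} + \frac{55 \cdot 3175 - 221389}{-488} = \left(-208\right) \left(- \frac{1}{404439}\right) + \left(174625 - 221389\right) \left(- \frac{1}{488}\right) = \frac{208}{404439} - - \frac{11691}{122} = \frac{208}{404439} + \frac{11691}{122} = \frac{4728321725}{49341558}$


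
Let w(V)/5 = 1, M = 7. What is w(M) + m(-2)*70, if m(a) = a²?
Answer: 285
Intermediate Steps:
w(V) = 5 (w(V) = 5*1 = 5)
w(M) + m(-2)*70 = 5 + (-2)²*70 = 5 + 4*70 = 5 + 280 = 285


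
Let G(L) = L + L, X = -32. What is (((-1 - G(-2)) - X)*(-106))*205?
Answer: -760550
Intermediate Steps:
G(L) = 2*L
(((-1 - G(-2)) - X)*(-106))*205 = (((-1 - 2*(-2)) - 1*(-32))*(-106))*205 = (((-1 - 1*(-4)) + 32)*(-106))*205 = (((-1 + 4) + 32)*(-106))*205 = ((3 + 32)*(-106))*205 = (35*(-106))*205 = -3710*205 = -760550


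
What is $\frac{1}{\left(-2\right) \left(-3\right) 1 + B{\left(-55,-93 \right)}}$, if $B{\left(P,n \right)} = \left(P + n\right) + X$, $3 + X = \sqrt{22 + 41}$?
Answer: $- \frac{145}{20962} - \frac{3 \sqrt{7}}{20962} \approx -0.0072959$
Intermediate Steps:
$X = -3 + 3 \sqrt{7}$ ($X = -3 + \sqrt{22 + 41} = -3 + \sqrt{63} = -3 + 3 \sqrt{7} \approx 4.9373$)
$B{\left(P,n \right)} = -3 + P + n + 3 \sqrt{7}$ ($B{\left(P,n \right)} = \left(P + n\right) - \left(3 - 3 \sqrt{7}\right) = -3 + P + n + 3 \sqrt{7}$)
$\frac{1}{\left(-2\right) \left(-3\right) 1 + B{\left(-55,-93 \right)}} = \frac{1}{\left(-2\right) \left(-3\right) 1 - \left(151 - 3 \sqrt{7}\right)} = \frac{1}{6 \cdot 1 - \left(151 - 3 \sqrt{7}\right)} = \frac{1}{6 - \left(151 - 3 \sqrt{7}\right)} = \frac{1}{-145 + 3 \sqrt{7}}$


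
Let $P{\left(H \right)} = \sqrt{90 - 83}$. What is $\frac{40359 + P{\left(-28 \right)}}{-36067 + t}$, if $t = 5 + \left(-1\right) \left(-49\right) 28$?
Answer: $- \frac{40359}{34690} - \frac{\sqrt{7}}{34690} \approx -1.1635$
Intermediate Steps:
$t = 1377$ ($t = 5 + 49 \cdot 28 = 5 + 1372 = 1377$)
$P{\left(H \right)} = \sqrt{7}$
$\frac{40359 + P{\left(-28 \right)}}{-36067 + t} = \frac{40359 + \sqrt{7}}{-36067 + 1377} = \frac{40359 + \sqrt{7}}{-34690} = \left(40359 + \sqrt{7}\right) \left(- \frac{1}{34690}\right) = - \frac{40359}{34690} - \frac{\sqrt{7}}{34690}$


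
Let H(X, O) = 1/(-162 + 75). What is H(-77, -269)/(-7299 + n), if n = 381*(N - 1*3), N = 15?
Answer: 1/237249 ≈ 4.2150e-6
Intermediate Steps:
n = 4572 (n = 381*(15 - 1*3) = 381*(15 - 3) = 381*12 = 4572)
H(X, O) = -1/87 (H(X, O) = 1/(-87) = -1/87)
H(-77, -269)/(-7299 + n) = -1/(87*(-7299 + 4572)) = -1/87/(-2727) = -1/87*(-1/2727) = 1/237249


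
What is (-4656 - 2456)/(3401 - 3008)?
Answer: -7112/393 ≈ -18.097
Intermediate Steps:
(-4656 - 2456)/(3401 - 3008) = -7112/393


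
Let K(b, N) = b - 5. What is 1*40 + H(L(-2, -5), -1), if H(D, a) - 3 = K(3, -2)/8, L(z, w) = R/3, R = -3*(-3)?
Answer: 171/4 ≈ 42.750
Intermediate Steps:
R = 9
L(z, w) = 3 (L(z, w) = 9/3 = 9*(⅓) = 3)
K(b, N) = -5 + b
H(D, a) = 11/4 (H(D, a) = 3 + (-5 + 3)/8 = 3 - 2*⅛ = 3 - ¼ = 11/4)
1*40 + H(L(-2, -5), -1) = 1*40 + 11/4 = 40 + 11/4 = 171/4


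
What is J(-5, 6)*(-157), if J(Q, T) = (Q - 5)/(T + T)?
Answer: 785/6 ≈ 130.83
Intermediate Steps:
J(Q, T) = (-5 + Q)/(2*T) (J(Q, T) = (-5 + Q)/((2*T)) = (-5 + Q)*(1/(2*T)) = (-5 + Q)/(2*T))
J(-5, 6)*(-157) = ((½)*(-5 - 5)/6)*(-157) = ((½)*(⅙)*(-10))*(-157) = -⅚*(-157) = 785/6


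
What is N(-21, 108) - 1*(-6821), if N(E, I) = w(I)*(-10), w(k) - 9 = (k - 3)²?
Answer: -103519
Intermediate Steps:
w(k) = 9 + (-3 + k)² (w(k) = 9 + (k - 3)² = 9 + (-3 + k)²)
N(E, I) = -90 - 10*(-3 + I)² (N(E, I) = (9 + (-3 + I)²)*(-10) = -90 - 10*(-3 + I)²)
N(-21, 108) - 1*(-6821) = (-90 - 10*(-3 + 108)²) - 1*(-6821) = (-90 - 10*105²) + 6821 = (-90 - 10*11025) + 6821 = (-90 - 110250) + 6821 = -110340 + 6821 = -103519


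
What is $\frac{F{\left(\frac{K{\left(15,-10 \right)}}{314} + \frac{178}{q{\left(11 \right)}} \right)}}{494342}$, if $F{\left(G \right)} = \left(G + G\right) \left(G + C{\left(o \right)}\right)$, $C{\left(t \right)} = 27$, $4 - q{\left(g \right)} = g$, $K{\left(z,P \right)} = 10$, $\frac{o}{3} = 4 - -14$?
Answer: $- \frac{2588378}{15712283209} \approx -0.00016474$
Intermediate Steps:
$o = 54$ ($o = 3 \left(4 - -14\right) = 3 \left(4 + 14\right) = 3 \cdot 18 = 54$)
$q{\left(g \right)} = 4 - g$
$F{\left(G \right)} = 2 G \left(27 + G\right)$ ($F{\left(G \right)} = \left(G + G\right) \left(G + 27\right) = 2 G \left(27 + G\right)$)
$\frac{F{\left(\frac{K{\left(15,-10 \right)}}{314} + \frac{178}{q{\left(11 \right)}} \right)}}{494342} = \frac{2 \left(\frac{10}{314} + \frac{178}{4 - 11}\right) \left(27 + \left(\frac{10}{314} + \frac{178}{4 - 11}\right)\right)}{494342} = 2 \left(10 \cdot \frac{1}{314} + \frac{178}{4 - 11}\right) \left(27 + \left(10 \cdot \frac{1}{314} + \frac{178}{4 - 11}\right)\right) \frac{1}{494342} = 2 \left(\frac{5}{157} + \frac{178}{-7}\right) \left(27 + \left(\frac{5}{157} + \frac{178}{-7}\right)\right) \frac{1}{494342} = 2 \left(\frac{5}{157} + 178 \left(- \frac{1}{7}\right)\right) \left(27 + \left(\frac{5}{157} + 178 \left(- \frac{1}{7}\right)\right)\right) \frac{1}{494342} = 2 \left(\frac{5}{157} - \frac{178}{7}\right) \left(27 + \left(\frac{5}{157} - \frac{178}{7}\right)\right) \frac{1}{494342} = 2 \left(- \frac{27911}{1099}\right) \left(27 - \frac{27911}{1099}\right) \frac{1}{494342} = 2 \left(- \frac{27911}{1099}\right) \frac{1762}{1099} \cdot \frac{1}{494342} = \left(- \frac{98358364}{1207801}\right) \frac{1}{494342} = - \frac{2588378}{15712283209}$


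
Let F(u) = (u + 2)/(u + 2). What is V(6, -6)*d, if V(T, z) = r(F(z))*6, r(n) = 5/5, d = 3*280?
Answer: 5040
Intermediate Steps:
d = 840
F(u) = 1 (F(u) = (2 + u)/(2 + u) = 1)
r(n) = 1 (r(n) = 5*(⅕) = 1)
V(T, z) = 6 (V(T, z) = 1*6 = 6)
V(6, -6)*d = 6*840 = 5040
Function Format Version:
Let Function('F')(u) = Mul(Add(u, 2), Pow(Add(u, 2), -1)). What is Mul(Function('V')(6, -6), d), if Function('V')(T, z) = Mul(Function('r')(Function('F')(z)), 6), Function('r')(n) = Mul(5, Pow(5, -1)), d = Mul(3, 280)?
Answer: 5040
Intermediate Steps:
d = 840
Function('F')(u) = 1 (Function('F')(u) = Mul(Add(2, u), Pow(Add(2, u), -1)) = 1)
Function('r')(n) = 1 (Function('r')(n) = Mul(5, Rational(1, 5)) = 1)
Function('V')(T, z) = 6 (Function('V')(T, z) = Mul(1, 6) = 6)
Mul(Function('V')(6, -6), d) = Mul(6, 840) = 5040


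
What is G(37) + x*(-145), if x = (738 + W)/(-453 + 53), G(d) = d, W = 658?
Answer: 10861/20 ≈ 543.05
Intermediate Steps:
x = -349/100 (x = (738 + 658)/(-453 + 53) = 1396/(-400) = 1396*(-1/400) = -349/100 ≈ -3.4900)
G(37) + x*(-145) = 37 - 349/100*(-145) = 37 + 10121/20 = 10861/20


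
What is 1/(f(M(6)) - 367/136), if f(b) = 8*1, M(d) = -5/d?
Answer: 136/721 ≈ 0.18863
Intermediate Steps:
f(b) = 8
1/(f(M(6)) - 367/136) = 1/(8 - 367/136) = 1/(721/136) = 136/721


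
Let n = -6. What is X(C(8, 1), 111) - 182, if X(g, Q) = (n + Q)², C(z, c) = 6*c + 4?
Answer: 10843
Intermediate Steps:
C(z, c) = 4 + 6*c
X(g, Q) = (-6 + Q)²
X(C(8, 1), 111) - 182 = (-6 + 111)² - 182 = 105² - 182 = 11025 - 182 = 10843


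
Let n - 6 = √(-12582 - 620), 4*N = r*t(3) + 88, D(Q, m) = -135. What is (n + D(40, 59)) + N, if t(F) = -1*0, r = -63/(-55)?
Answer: -107 + I*√13202 ≈ -107.0 + 114.9*I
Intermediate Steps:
r = 63/55 (r = -63*(-1/55) = 63/55 ≈ 1.1455)
t(F) = 0
N = 22 (N = ((63/55)*0 + 88)/4 = (0 + 88)/4 = (¼)*88 = 22)
n = 6 + I*√13202 (n = 6 + √(-12582 - 620) = 6 + √(-13202) = 6 + I*√13202 ≈ 6.0 + 114.9*I)
(n + D(40, 59)) + N = ((6 + I*√13202) - 135) + 22 = (-129 + I*√13202) + 22 = -107 + I*√13202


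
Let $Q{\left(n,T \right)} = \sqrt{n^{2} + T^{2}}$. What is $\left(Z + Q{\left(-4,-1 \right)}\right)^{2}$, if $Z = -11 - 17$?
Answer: $\left(28 - \sqrt{17}\right)^{2} \approx 570.11$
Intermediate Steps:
$Z = -28$ ($Z = -11 - 17 = -28$)
$Q{\left(n,T \right)} = \sqrt{T^{2} + n^{2}}$
$\left(Z + Q{\left(-4,-1 \right)}\right)^{2} = \left(-28 + \sqrt{\left(-1\right)^{2} + \left(-4\right)^{2}}\right)^{2} = \left(-28 + \sqrt{1 + 16}\right)^{2} = \left(-28 + \sqrt{17}\right)^{2}$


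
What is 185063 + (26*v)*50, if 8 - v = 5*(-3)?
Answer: 214963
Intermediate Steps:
v = 23 (v = 8 - 5*(-3) = 8 - 1*(-15) = 8 + 15 = 23)
185063 + (26*v)*50 = 185063 + (26*23)*50 = 185063 + 598*50 = 185063 + 29900 = 214963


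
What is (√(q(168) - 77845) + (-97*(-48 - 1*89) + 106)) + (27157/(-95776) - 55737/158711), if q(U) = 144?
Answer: 4965946135541/370748896 + I*√77701 ≈ 13394.0 + 278.75*I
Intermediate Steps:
(√(q(168) - 77845) + (-97*(-48 - 1*89) + 106)) + (27157/(-95776) - 55737/158711) = (√(144 - 77845) + (-97*(-48 - 1*89) + 106)) + (27157/(-95776) - 55737/158711) = (√(-77701) + (-97*(-48 - 89) + 106)) + (27157*(-1/95776) - 55737*1/158711) = (I*√77701 + (-97*(-137) + 106)) + (-27157/95776 - 55737/158711) = (I*√77701 + (13289 + 106)) - 235326379/370748896 = (I*√77701 + 13395) - 235326379/370748896 = (13395 + I*√77701) - 235326379/370748896 = 4965946135541/370748896 + I*√77701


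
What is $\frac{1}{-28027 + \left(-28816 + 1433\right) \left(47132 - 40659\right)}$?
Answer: $- \frac{1}{177278186} \approx -5.6408 \cdot 10^{-9}$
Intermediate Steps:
$\frac{1}{-28027 + \left(-28816 + 1433\right) \left(47132 - 40659\right)} = \frac{1}{-28027 - 177250159} = \frac{1}{-177278186} = - \frac{1}{177278186}$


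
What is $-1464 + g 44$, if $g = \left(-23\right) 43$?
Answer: $-44980$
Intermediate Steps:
$g = -989$
$-1464 + g 44 = -1464 - 43516 = -44980$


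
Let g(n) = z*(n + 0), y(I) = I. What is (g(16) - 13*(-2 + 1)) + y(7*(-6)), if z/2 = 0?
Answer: -29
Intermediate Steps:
z = 0 (z = 2*0 = 0)
g(n) = 0 (g(n) = 0*(n + 0) = 0*n = 0)
(g(16) - 13*(-2 + 1)) + y(7*(-6)) = (0 - 13*(-2 + 1)) + 7*(-6) = (0 - 13*(-1)) - 42 = (0 + 13) - 42 = 13 - 42 = -29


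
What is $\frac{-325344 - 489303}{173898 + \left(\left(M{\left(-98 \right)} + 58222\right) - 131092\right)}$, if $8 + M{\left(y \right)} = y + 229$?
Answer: $- \frac{271549}{33717} \approx -8.0538$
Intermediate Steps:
$M{\left(y \right)} = 221 + y$ ($M{\left(y \right)} = -8 + \left(y + 229\right) = -8 + \left(229 + y\right) = 221 + y$)
$\frac{-325344 - 489303}{173898 + \left(\left(M{\left(-98 \right)} + 58222\right) - 131092\right)} = \frac{-325344 - 489303}{173898 + \left(\left(\left(221 - 98\right) + 58222\right) - 131092\right)} = - \frac{814647}{173898 + \left(\left(123 + 58222\right) - 131092\right)} = - \frac{814647}{173898 + \left(58345 - 131092\right)} = - \frac{814647}{173898 - 72747} = - \frac{814647}{101151} = \left(-814647\right) \frac{1}{101151} = - \frac{271549}{33717}$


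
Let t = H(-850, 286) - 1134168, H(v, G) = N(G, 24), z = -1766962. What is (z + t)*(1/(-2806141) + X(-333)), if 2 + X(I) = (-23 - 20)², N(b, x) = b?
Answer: -15034907438807544/2806141 ≈ -5.3579e+9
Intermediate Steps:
H(v, G) = G
X(I) = 1847 (X(I) = -2 + (-23 - 20)² = -2 + (-43)² = -2 + 1849 = 1847)
t = -1133882 (t = 286 - 1134168 = -1133882)
(z + t)*(1/(-2806141) + X(-333)) = (-1766962 - 1133882)*(1/(-2806141) + 1847) = -2900844*(-1/2806141 + 1847) = -2900844*5182942426/2806141 = -15034907438807544/2806141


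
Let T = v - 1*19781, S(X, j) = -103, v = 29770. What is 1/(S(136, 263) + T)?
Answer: 1/9886 ≈ 0.00010115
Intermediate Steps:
T = 9989 (T = 29770 - 1*19781 = 29770 - 19781 = 9989)
1/(S(136, 263) + T) = 1/(-103 + 9989) = 1/9886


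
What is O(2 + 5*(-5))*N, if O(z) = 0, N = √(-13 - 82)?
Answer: 0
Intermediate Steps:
N = I*√95 (N = √(-95) = I*√95 ≈ 9.7468*I)
O(2 + 5*(-5))*N = 0*(I*√95) = 0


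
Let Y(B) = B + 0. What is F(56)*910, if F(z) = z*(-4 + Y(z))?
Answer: 2649920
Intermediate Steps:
Y(B) = B
F(z) = z*(-4 + z)
F(56)*910 = (56*(-4 + 56))*910 = (56*52)*910 = 2912*910 = 2649920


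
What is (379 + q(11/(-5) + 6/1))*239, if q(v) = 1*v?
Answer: 457446/5 ≈ 91489.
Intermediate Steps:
q(v) = v
(379 + q(11/(-5) + 6/1))*239 = (379 + (11/(-5) + 6/1))*239 = (379 + (11*(-⅕) + 6*1))*239 = (379 + (-11/5 + 6))*239 = (379 + 19/5)*239 = (1914/5)*239 = 457446/5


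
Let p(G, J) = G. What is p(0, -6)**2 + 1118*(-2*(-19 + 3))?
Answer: 35776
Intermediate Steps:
p(0, -6)**2 + 1118*(-2*(-19 + 3)) = 0**2 + 1118*(-2*(-19 + 3)) = 0 + 1118*(-2*(-16)) = 0 + 1118*32 = 0 + 35776 = 35776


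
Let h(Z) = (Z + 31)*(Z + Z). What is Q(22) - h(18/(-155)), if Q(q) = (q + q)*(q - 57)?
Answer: -36826168/24025 ≈ -1532.8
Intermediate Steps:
h(Z) = 2*Z*(31 + Z) (h(Z) = (31 + Z)*(2*Z) = 2*Z*(31 + Z))
Q(q) = 2*q*(-57 + q) (Q(q) = (2*q)*(-57 + q) = 2*q*(-57 + q))
Q(22) - h(18/(-155)) = 2*22*(-57 + 22) - 2*18/(-155)*(31 + 18/(-155)) = 2*22*(-35) - 2*18*(-1/155)*(31 + 18*(-1/155)) = -1540 - 2*(-18)*(31 - 18/155)/155 = -1540 - 2*(-18)*4787/(155*155) = -1540 - 1*(-172332/24025) = -1540 + 172332/24025 = -36826168/24025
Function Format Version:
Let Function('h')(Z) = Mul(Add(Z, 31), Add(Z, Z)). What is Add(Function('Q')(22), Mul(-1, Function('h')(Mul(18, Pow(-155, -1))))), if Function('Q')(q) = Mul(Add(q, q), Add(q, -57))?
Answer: Rational(-36826168, 24025) ≈ -1532.8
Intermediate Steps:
Function('h')(Z) = Mul(2, Z, Add(31, Z)) (Function('h')(Z) = Mul(Add(31, Z), Mul(2, Z)) = Mul(2, Z, Add(31, Z)))
Function('Q')(q) = Mul(2, q, Add(-57, q)) (Function('Q')(q) = Mul(Mul(2, q), Add(-57, q)) = Mul(2, q, Add(-57, q)))
Add(Function('Q')(22), Mul(-1, Function('h')(Mul(18, Pow(-155, -1))))) = Add(Mul(2, 22, Add(-57, 22)), Mul(-1, Mul(2, Mul(18, Pow(-155, -1)), Add(31, Mul(18, Pow(-155, -1)))))) = Add(Mul(2, 22, -35), Mul(-1, Mul(2, Mul(18, Rational(-1, 155)), Add(31, Mul(18, Rational(-1, 155)))))) = Add(-1540, Mul(-1, Mul(2, Rational(-18, 155), Add(31, Rational(-18, 155))))) = Add(-1540, Mul(-1, Mul(2, Rational(-18, 155), Rational(4787, 155)))) = Add(-1540, Mul(-1, Rational(-172332, 24025))) = Add(-1540, Rational(172332, 24025)) = Rational(-36826168, 24025)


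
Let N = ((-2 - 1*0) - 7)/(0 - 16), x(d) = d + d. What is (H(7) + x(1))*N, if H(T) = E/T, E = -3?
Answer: 99/112 ≈ 0.88393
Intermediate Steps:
H(T) = -3/T
x(d) = 2*d
N = 9/16 (N = ((-2 + 0) - 7)/(-16) = (-2 - 7)*(-1/16) = -9*(-1/16) = 9/16 ≈ 0.56250)
(H(7) + x(1))*N = (-3/7 + 2*1)*(9/16) = (-3*⅐ + 2)*(9/16) = (-3/7 + 2)*(9/16) = (11/7)*(9/16) = 99/112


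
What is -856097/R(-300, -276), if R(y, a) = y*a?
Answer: -856097/82800 ≈ -10.339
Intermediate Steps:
R(y, a) = a*y
-856097/R(-300, -276) = -856097/((-276*(-300))) = -856097/82800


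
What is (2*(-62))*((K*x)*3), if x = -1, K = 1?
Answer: 372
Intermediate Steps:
(2*(-62))*((K*x)*3) = (2*(-62))*((1*(-1))*3) = -(-124)*3 = -124*(-3) = 372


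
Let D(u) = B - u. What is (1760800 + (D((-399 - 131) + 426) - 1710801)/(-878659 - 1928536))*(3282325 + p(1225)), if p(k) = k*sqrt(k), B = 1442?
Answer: 3287233308821185200/561439 ≈ 5.8550e+12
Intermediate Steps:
D(u) = 1442 - u
p(k) = k**(3/2)
(1760800 + (D((-399 - 131) + 426) - 1710801)/(-878659 - 1928536))*(3282325 + p(1225)) = (1760800 + ((1442 - ((-399 - 131) + 426)) - 1710801)/(-878659 - 1928536))*(3282325 + 1225**(3/2)) = (1760800 + ((1442 - (-530 + 426)) - 1710801)/(-2807195))*(3282325 + 42875) = (1760800 + ((1442 - 1*(-104)) - 1710801)*(-1/2807195))*3325200 = (1760800 + ((1442 + 104) - 1710801)*(-1/2807195))*3325200 = (1760800 + (1546 - 1710801)*(-1/2807195))*3325200 = (1760800 - 1709255*(-1/2807195))*3325200 = (1760800 + 341851/561439)*3325200 = (988582133051/561439)*3325200 = 3287233308821185200/561439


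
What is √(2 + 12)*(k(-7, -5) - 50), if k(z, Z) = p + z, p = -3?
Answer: -60*√14 ≈ -224.50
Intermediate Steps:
k(z, Z) = -3 + z
√(2 + 12)*(k(-7, -5) - 50) = √(2 + 12)*((-3 - 7) - 50) = √14*(-10 - 50) = √14*(-60) = -60*√14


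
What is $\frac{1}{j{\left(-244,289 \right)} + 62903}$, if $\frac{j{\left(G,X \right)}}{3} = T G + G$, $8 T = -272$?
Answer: $\frac{1}{87059} \approx 1.1486 \cdot 10^{-5}$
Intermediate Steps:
$T = -34$ ($T = \frac{1}{8} \left(-272\right) = -34$)
$j{\left(G,X \right)} = - 99 G$ ($j{\left(G,X \right)} = 3 \left(- 34 G + G\right) = 3 \left(- 33 G\right) = - 99 G$)
$\frac{1}{j{\left(-244,289 \right)} + 62903} = \frac{1}{\left(-99\right) \left(-244\right) + 62903} = \frac{1}{24156 + 62903} = \frac{1}{87059}$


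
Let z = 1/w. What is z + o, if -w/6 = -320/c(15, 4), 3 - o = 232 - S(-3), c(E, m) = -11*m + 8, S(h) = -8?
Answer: -37923/160 ≈ -237.02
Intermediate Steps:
c(E, m) = 8 - 11*m
o = -237 (o = 3 - (232 - 1*(-8)) = 3 - (232 + 8) = 3 - 1*240 = 3 - 240 = -237)
w = -160/3 (w = -(-1920)/(8 - 11*4) = -(-1920)/(8 - 44) = -(-1920)/(-36) = -(-1920)*(-1)/36 = -6*80/9 = -160/3 ≈ -53.333)
z = -3/160 (z = 1/(-160/3) = -3/160 ≈ -0.018750)
z + o = -3/160 - 237 = -37923/160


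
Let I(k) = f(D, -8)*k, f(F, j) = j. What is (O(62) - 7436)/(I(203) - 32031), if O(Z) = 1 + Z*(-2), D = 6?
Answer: 7559/33655 ≈ 0.22460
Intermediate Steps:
O(Z) = 1 - 2*Z
I(k) = -8*k
(O(62) - 7436)/(I(203) - 32031) = ((1 - 2*62) - 7436)/(-8*203 - 32031) = ((1 - 124) - 7436)/(-1624 - 32031) = (-123 - 7436)/(-33655) = -7559*(-1/33655) = 7559/33655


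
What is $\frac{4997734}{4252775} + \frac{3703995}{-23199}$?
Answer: $- \frac{5212104968353}{32886709075} \approx -158.49$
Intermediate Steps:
$\frac{4997734}{4252775} + \frac{3703995}{-23199} = 4997734 \cdot \frac{1}{4252775} + 3703995 \left(- \frac{1}{23199}\right) = \frac{4997734}{4252775} - \frac{1234665}{7733} = - \frac{5212104968353}{32886709075}$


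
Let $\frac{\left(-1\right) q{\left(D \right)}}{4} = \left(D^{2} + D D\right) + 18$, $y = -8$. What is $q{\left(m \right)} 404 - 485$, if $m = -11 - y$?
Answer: $-58661$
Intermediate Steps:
$m = -3$ ($m = -11 - -8 = -11 + 8 = -3$)
$q{\left(D \right)} = -72 - 8 D^{2}$ ($q{\left(D \right)} = - 4 \left(\left(D^{2} + D D\right) + 18\right) = - 4 \left(\left(D^{2} + D^{2}\right) + 18\right) = - 4 \left(2 D^{2} + 18\right) = - 4 \left(18 + 2 D^{2}\right) = -72 - 8 D^{2}$)
$q{\left(m \right)} 404 - 485 = \left(-72 - 8 \left(-3\right)^{2}\right) 404 - 485 = \left(-72 - 72\right) 404 - 485 = \left(-144\right) 404 - 485 = -58176 - 485 = -58661$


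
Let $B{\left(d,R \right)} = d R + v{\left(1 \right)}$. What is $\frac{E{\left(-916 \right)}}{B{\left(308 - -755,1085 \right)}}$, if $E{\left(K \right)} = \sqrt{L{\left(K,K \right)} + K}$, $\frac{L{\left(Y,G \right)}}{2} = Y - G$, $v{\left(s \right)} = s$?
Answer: $\frac{i \sqrt{229}}{576678} \approx 2.6241 \cdot 10^{-5} i$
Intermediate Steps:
$L{\left(Y,G \right)} = - 2 G + 2 Y$ ($L{\left(Y,G \right)} = 2 \left(Y - G\right) = - 2 G + 2 Y$)
$E{\left(K \right)} = \sqrt{K}$ ($E{\left(K \right)} = \sqrt{\left(- 2 K + 2 K\right) + K} = \sqrt{0 + K} = \sqrt{K}$)
$B{\left(d,R \right)} = 1 + R d$ ($B{\left(d,R \right)} = d R + 1 = R d + 1 = 1 + R d$)
$\frac{E{\left(-916 \right)}}{B{\left(308 - -755,1085 \right)}} = \frac{\sqrt{-916}}{1 + 1085 \left(308 - -755\right)} = \frac{2 i \sqrt{229}}{1 + 1085 \left(308 + 755\right)} = \frac{2 i \sqrt{229}}{1 + 1085 \cdot 1063} = \frac{2 i \sqrt{229}}{1 + 1153355} = \frac{2 i \sqrt{229}}{1153356} = 2 i \sqrt{229} \cdot \frac{1}{1153356} = \frac{i \sqrt{229}}{576678}$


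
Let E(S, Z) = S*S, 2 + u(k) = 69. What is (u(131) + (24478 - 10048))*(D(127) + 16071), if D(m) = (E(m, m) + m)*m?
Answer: 30162211751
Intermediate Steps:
u(k) = 67 (u(k) = -2 + 69 = 67)
E(S, Z) = S**2
D(m) = m*(m + m**2) (D(m) = (m**2 + m)*m = (m + m**2)*m = m*(m + m**2))
(u(131) + (24478 - 10048))*(D(127) + 16071) = (67 + (24478 - 10048))*(127**2*(1 + 127) + 16071) = (67 + 14430)*(16129*128 + 16071) = 14497*(2064512 + 16071) = 14497*2080583 = 30162211751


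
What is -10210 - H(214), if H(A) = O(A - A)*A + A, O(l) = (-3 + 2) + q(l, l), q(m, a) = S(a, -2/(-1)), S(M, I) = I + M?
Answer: -10638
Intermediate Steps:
q(m, a) = 2 + a (q(m, a) = -2/(-1) + a = -2*(-1) + a = 2 + a)
O(l) = 1 + l (O(l) = (-3 + 2) + (2 + l) = -1 + (2 + l) = 1 + l)
H(A) = 2*A (H(A) = (1 + (A - A))*A + A = (1 + 0)*A + A = 1*A + A = A + A = 2*A)
-10210 - H(214) = -10210 - 2*214 = -10210 - 1*428 = -10210 - 428 = -10638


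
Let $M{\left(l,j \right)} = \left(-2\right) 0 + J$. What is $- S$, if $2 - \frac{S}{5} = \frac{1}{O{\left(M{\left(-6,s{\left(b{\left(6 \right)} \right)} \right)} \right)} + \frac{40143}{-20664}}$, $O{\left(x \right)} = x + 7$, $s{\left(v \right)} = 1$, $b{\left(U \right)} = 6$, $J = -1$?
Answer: $- \frac{245030}{27947} \approx -8.7677$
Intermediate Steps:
$M{\left(l,j \right)} = -1$ ($M{\left(l,j \right)} = \left(-2\right) 0 - 1 = 0 - 1 = -1$)
$O{\left(x \right)} = 7 + x$
$S = \frac{245030}{27947}$ ($S = 10 - \frac{5}{\left(7 - 1\right) + \frac{40143}{-20664}} = 10 - \frac{5}{6 + 40143 \left(- \frac{1}{20664}\right)} = 10 - \frac{5}{6 - \frac{13381}{6888}} = 10 - \frac{5}{\frac{27947}{6888}} = 10 - \frac{34440}{27947} = \frac{245030}{27947} \approx 8.7677$)
$- S = \left(-1\right) \frac{245030}{27947} = - \frac{245030}{27947}$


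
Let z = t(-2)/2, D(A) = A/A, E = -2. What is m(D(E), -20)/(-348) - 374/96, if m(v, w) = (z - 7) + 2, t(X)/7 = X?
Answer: -5375/1392 ≈ -3.8614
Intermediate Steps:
t(X) = 7*X
D(A) = 1
z = -7 (z = (7*(-2))/2 = -14*½ = -7)
m(v, w) = -12 (m(v, w) = (-7 - 7) + 2 = -14 + 2 = -12)
m(D(E), -20)/(-348) - 374/96 = -12/(-348) - 374/96 = -12*(-1/348) - 374*1/96 = 1/29 - 187/48 = -5375/1392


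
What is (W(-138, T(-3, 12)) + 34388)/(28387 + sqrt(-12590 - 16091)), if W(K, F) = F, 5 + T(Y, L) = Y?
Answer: 97594506/80585045 - 3438*I*sqrt(28681)/80585045 ≈ 1.2111 - 0.0072252*I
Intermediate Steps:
T(Y, L) = -5 + Y
(W(-138, T(-3, 12)) + 34388)/(28387 + sqrt(-12590 - 16091)) = ((-5 - 3) + 34388)/(28387 + sqrt(-12590 - 16091)) = (-8 + 34388)/(28387 + sqrt(-28681)) = 34380/(28387 + I*sqrt(28681))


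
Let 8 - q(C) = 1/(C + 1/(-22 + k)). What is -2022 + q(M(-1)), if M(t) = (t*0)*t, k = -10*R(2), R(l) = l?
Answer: -1972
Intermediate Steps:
k = -20 (k = -10*2 = -20)
M(t) = 0 (M(t) = 0*t = 0)
q(C) = 8 - 1/(-1/42 + C) (q(C) = 8 - 1/(C + 1/(-22 - 20)) = 8 - 1/(C + 1/(-42)) = 8 - 1/(C - 1/42) = 8 - 1/(-1/42 + C))
-2022 + q(M(-1)) = -2022 + 2*(-25 + 168*0)/(-1 + 42*0) = -2022 + 2*(-25 + 0)/(-1 + 0) = -2022 + 2*(-25)/(-1) = -2022 + 2*(-1)*(-25) = -2022 + 50 = -1972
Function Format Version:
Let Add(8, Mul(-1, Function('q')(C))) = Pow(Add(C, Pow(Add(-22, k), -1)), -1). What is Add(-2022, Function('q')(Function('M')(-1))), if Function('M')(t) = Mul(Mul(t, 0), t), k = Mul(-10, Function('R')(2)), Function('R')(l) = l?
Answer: -1972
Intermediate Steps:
k = -20 (k = Mul(-10, 2) = -20)
Function('M')(t) = 0 (Function('M')(t) = Mul(0, t) = 0)
Function('q')(C) = Add(8, Mul(-1, Pow(Add(Rational(-1, 42), C), -1))) (Function('q')(C) = Add(8, Mul(-1, Pow(Add(C, Pow(Add(-22, -20), -1)), -1))) = Add(8, Mul(-1, Pow(Add(C, Pow(-42, -1)), -1))) = Add(8, Mul(-1, Pow(Add(C, Rational(-1, 42)), -1))) = Add(8, Mul(-1, Pow(Add(Rational(-1, 42), C), -1))))
Add(-2022, Function('q')(Function('M')(-1))) = Add(-2022, Mul(2, Pow(Add(-1, Mul(42, 0)), -1), Add(-25, Mul(168, 0)))) = Add(-2022, Mul(2, Pow(Add(-1, 0), -1), Add(-25, 0))) = Add(-2022, Mul(2, Pow(-1, -1), -25)) = Add(-2022, Mul(2, -1, -25)) = Add(-2022, 50) = -1972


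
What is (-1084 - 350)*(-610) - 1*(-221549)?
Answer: 1096289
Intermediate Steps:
(-1084 - 350)*(-610) - 1*(-221549) = -1434*(-610) + 221549 = 874740 + 221549 = 1096289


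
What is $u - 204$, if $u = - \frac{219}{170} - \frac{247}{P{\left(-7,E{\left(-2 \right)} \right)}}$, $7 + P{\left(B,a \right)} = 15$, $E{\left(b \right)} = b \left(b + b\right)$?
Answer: $- \frac{160591}{680} \approx -236.16$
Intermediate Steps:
$E{\left(b \right)} = 2 b^{2}$ ($E{\left(b \right)} = b 2 b = 2 b^{2}$)
$P{\left(B,a \right)} = 8$ ($P{\left(B,a \right)} = -7 + 15 = 8$)
$u = - \frac{21871}{680}$ ($u = - \frac{219}{170} - \frac{247}{8} = - \frac{21871}{680} \approx -32.163$)
$u - 204 = - \frac{21871}{680} - 204 = - \frac{160591}{680}$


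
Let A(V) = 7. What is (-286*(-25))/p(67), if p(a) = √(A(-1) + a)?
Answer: 3575*√74/37 ≈ 831.17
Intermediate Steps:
p(a) = √(7 + a)
(-286*(-25))/p(67) = (-286*(-25))/(√(7 + 67)) = 7150/(√74) = 7150*(√74/74) = 3575*√74/37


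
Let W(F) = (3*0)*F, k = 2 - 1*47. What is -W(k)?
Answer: 0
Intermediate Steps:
k = -45 (k = 2 - 47 = -45)
W(F) = 0 (W(F) = 0*F = 0)
-W(k) = -1*0 = 0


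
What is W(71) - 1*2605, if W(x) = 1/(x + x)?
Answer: -369909/142 ≈ -2605.0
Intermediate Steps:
W(x) = 1/(2*x)
W(71) - 1*2605 = (½)/71 - 1*2605 = (½)*(1/71) - 2605 = 1/142 - 2605 = -369909/142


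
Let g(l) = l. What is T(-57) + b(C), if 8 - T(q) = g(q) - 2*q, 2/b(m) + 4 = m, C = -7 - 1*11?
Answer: -540/11 ≈ -49.091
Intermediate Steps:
C = -18 (C = -7 - 11 = -18)
b(m) = 2/(-4 + m)
T(q) = 8 + q (T(q) = 8 - (q - 2*q) = 8 - (-1)*q = 8 + q)
T(-57) + b(C) = (8 - 57) + 2/(-4 - 18) = -49 + 2/(-22) = -49 + 2*(-1/22) = -49 - 1/11 = -540/11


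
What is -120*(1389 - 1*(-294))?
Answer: -201960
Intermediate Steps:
-120*(1389 - 1*(-294)) = -120*(1389 + 294) = -120*1683 = -201960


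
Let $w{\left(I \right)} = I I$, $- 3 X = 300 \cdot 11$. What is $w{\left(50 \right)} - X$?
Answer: $3600$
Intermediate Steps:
$X = -1100$ ($X = - \frac{300 \cdot 11}{3} = \left(- \frac{1}{3}\right) 3300 = -1100$)
$w{\left(I \right)} = I^{2}$
$w{\left(50 \right)} - X = 50^{2} - -1100 = 2500 + 1100 = 3600$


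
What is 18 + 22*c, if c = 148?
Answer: 3274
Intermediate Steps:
18 + 22*c = 18 + 22*148 = 18 + 3256 = 3274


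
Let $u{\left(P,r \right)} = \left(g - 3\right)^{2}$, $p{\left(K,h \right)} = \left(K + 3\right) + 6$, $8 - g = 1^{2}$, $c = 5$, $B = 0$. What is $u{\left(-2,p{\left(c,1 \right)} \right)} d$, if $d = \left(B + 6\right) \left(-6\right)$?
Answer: $-576$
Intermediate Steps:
$g = 7$ ($g = 8 - 1^{2} = 8 - 1 = 7$)
$p{\left(K,h \right)} = 9 + K$ ($p{\left(K,h \right)} = \left(3 + K\right) + 6 = 9 + K$)
$u{\left(P,r \right)} = 16$ ($u{\left(P,r \right)} = \left(7 - 3\right)^{2} = 4^{2} = 16$)
$d = -36$ ($d = \left(0 + 6\right) \left(-6\right) = 6 \left(-6\right) = -36$)
$u{\left(-2,p{\left(c,1 \right)} \right)} d = 16 \left(-36\right) = -576$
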